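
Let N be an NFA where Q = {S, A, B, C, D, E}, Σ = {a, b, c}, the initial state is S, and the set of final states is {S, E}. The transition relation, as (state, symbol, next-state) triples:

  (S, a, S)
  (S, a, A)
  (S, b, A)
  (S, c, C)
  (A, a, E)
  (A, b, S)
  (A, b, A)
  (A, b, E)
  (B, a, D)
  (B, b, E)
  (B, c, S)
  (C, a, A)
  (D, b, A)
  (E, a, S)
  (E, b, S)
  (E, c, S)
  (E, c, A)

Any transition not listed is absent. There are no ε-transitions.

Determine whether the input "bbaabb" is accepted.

Yes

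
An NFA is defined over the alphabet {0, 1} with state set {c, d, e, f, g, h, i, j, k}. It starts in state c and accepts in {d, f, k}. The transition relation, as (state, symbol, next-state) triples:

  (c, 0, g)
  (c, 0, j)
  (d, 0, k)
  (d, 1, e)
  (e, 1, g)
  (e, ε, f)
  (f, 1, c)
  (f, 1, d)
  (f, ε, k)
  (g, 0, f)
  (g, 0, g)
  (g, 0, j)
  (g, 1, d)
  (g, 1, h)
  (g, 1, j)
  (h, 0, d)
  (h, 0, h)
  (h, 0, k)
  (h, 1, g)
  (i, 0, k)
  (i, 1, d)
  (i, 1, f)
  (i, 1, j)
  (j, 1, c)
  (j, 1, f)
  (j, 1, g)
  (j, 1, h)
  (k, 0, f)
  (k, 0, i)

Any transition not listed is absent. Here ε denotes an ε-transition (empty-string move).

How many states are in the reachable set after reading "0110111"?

8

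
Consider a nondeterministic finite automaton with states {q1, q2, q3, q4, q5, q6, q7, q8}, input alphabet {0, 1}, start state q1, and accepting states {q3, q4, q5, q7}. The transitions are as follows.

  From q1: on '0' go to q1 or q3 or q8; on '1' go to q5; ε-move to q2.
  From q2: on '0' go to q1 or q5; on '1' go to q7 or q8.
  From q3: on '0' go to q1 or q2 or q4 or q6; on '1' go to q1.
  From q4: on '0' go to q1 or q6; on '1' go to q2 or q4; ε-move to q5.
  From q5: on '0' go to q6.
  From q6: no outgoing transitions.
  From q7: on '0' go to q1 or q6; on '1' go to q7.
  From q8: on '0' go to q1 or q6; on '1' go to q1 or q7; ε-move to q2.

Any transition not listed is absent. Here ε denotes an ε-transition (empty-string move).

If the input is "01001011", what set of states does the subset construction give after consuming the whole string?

Start: ε-closure({q1}) = {q1, q2}.
Read '0': {q1, q2} → {q1, q2, q3, q5, q8}.
Read '1': {q1, q2, q3, q5, q8} → {q1, q2, q5, q7, q8}.
Read '0': {q1, q2, q5, q7, q8} → {q1, q2, q3, q5, q6, q8}.
Read '0': {q1, q2, q3, q5, q6, q8} → {q1, q2, q3, q4, q5, q6, q8}.
Read '1': {q1, q2, q3, q4, q5, q6, q8} → {q1, q2, q4, q5, q7, q8}.
Read '0': {q1, q2, q4, q5, q7, q8} → {q1, q2, q3, q5, q6, q8}.
Read '1': {q1, q2, q3, q5, q6, q8} → {q1, q2, q5, q7, q8}.
Read '1': {q1, q2, q5, q7, q8} → {q1, q2, q5, q7, q8}.

{q1, q2, q5, q7, q8}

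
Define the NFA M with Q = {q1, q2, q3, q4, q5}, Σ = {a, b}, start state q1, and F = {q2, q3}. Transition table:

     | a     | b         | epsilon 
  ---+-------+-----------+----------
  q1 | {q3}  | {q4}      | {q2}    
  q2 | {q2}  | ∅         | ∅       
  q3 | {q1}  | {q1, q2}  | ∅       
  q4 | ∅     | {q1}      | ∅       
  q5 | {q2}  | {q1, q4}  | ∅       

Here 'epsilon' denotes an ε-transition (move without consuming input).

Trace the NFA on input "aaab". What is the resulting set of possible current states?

{q1, q2}

Start: ε-closure({q1}) = {q1, q2}.
Read 'a': {q1, q2} → {q2, q3}.
Read 'a': {q2, q3} → {q1, q2}.
Read 'a': {q1, q2} → {q2, q3}.
Read 'b': {q2, q3} → {q1, q2}.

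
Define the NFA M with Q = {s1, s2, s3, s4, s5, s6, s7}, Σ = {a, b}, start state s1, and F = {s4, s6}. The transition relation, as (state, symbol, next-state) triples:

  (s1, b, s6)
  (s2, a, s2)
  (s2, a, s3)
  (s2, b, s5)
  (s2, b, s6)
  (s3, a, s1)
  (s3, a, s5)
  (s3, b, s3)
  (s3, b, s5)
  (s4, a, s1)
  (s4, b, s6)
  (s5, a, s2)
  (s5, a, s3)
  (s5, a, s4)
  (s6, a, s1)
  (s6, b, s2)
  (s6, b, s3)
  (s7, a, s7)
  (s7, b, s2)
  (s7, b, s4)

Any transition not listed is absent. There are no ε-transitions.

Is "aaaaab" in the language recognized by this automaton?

Start in {s1}.
Read 'a': {s1} → ∅.
The set is empty and remains empty for the remaining 5 symbols.
The final set ∅ contains no accepting state.

No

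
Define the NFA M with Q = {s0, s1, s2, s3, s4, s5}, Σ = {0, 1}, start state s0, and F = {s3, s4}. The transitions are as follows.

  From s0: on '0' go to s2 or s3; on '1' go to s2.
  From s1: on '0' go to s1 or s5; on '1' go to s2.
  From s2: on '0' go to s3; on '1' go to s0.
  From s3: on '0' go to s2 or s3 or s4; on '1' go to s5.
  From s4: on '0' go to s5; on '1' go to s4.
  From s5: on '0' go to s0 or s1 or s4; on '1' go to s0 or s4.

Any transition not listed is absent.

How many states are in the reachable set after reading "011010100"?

Start in {s0}.
Read '0': s0→{s2, s3}; now {s2, s3}.
Read '1': s2→{s0}, s3→{s5}; now {s0, s5}.
Read '1': s0→{s2}, s5→{s0, s4}; now {s0, s2, s4}.
Read '0': s0→{s2, s3}, s2→{s3}, s4→{s5}; now {s2, s3, s5}.
Read '1': s2→{s0}, s3→{s5}, s5→{s0, s4}; now {s0, s4, s5}.
Read '0': s0→{s2, s3}, s4→{s5}, s5→{s0, s1, s4}; now {s0, s1, s2, s3, s4, s5}.
Read '1': s0→{s2}, s1→{s2}, s2→{s0}, s3→{s5}, s4→{s4}, s5→{s0, s4}; now {s0, s2, s4, s5}.
Read '0': s0→{s2, s3}, s2→{s3}, s4→{s5}, s5→{s0, s1, s4}; now {s0, s1, s2, s3, s4, s5}.
Read '0': s0→{s2, s3}, s1→{s1, s5}, s2→{s3}, s3→{s2, s3, s4}, s4→{s5}, s5→{s0, s1, s4}; now {s0, s1, s2, s3, s4, s5}.
That set has 6 states.

6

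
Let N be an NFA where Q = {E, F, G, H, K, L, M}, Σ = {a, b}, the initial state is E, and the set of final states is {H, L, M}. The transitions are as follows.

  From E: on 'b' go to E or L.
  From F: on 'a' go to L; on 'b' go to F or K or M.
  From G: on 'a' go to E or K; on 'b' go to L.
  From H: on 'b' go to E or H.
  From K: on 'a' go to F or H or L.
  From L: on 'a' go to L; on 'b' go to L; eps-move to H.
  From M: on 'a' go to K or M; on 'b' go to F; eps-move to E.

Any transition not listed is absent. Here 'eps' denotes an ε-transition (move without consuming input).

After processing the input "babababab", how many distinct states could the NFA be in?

Start in {E}.
Read 'b': E→{E, L}; union {E, L}; ε-closure = {E, H, L}.
Read 'a': E→∅, H→∅, L→{L}; union {L}; ε-closure = {H, L}.
Read 'b': H→{E, H}, L→{L}; now {E, H, L}.
Read 'a': E→∅, H→∅, L→{L}; union {L}; ε-closure = {H, L}.
Read 'b': H→{E, H}, L→{L}; now {E, H, L}.
Read 'a': E→∅, H→∅, L→{L}; union {L}; ε-closure = {H, L}.
Read 'b': H→{E, H}, L→{L}; now {E, H, L}.
Read 'a': E→∅, H→∅, L→{L}; union {L}; ε-closure = {H, L}.
Read 'b': H→{E, H}, L→{L}; now {E, H, L}.
That set has 3 states.

3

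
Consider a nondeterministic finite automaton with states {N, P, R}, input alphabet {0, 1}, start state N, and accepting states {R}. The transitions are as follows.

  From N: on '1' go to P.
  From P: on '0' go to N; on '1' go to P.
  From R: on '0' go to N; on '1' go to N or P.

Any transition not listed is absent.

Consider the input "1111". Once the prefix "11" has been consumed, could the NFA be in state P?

Yes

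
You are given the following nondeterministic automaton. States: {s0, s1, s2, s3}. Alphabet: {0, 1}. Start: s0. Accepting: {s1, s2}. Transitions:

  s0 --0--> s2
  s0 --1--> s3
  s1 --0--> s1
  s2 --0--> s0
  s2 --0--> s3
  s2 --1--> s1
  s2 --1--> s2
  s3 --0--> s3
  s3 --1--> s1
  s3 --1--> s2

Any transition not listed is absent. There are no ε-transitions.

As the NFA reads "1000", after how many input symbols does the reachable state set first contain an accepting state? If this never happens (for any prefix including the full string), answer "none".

none

Start in {s0}.
Read '1': {s0} → {s3}.
Read '0': {s3} → {s3}.
Read '0': {s3} → {s3}.
Read '0': {s3} → {s3}.
No reachable set along the way intersects F.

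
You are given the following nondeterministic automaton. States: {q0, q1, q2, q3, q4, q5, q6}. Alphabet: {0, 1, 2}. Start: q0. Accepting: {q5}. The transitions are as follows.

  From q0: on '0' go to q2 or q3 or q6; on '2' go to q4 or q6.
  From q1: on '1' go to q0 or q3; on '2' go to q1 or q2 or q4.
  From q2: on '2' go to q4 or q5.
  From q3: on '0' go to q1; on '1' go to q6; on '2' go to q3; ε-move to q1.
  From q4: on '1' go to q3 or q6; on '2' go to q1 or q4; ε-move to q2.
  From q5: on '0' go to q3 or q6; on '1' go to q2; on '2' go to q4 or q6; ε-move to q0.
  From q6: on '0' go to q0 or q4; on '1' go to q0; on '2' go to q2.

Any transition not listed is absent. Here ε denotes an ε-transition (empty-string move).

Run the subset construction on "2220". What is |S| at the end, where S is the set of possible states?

Start in {q0}.
Read '2': q0→{q4, q6}; union {q4, q6}; ε-closure = {q2, q4, q6}.
Read '2': q2→{q4, q5}, q4→{q1, q4}, q6→{q2}; union {q1, q2, q4, q5}; ε-closure = {q0, q1, q2, q4, q5}.
Read '2': q0→{q4, q6}, q1→{q1, q2, q4}, q2→{q4, q5}, q4→{q1, q4}, q5→{q4, q6}; union {q1, q2, q4, q5, q6}; ε-closure = {q0, q1, q2, q4, q5, q6}.
Read '0': q0→{q2, q3, q6}, q1→∅, q2→∅, q4→∅, q5→{q3, q6}, q6→{q0, q4}; union {q0, q2, q3, q4, q6}; ε-closure = {q0, q1, q2, q3, q4, q6}.
That set has 6 states.

6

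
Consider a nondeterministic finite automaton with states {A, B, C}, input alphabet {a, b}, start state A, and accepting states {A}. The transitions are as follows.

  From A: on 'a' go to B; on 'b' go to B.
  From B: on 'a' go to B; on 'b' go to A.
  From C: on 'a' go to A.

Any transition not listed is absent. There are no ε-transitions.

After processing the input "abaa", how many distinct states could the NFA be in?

Start in {A}.
Read 'a': {A} → {B}.
Read 'b': {B} → {A}.
Read 'a': {A} → {B}.
Read 'a': {B} → {B}.
That set has 1 state.

1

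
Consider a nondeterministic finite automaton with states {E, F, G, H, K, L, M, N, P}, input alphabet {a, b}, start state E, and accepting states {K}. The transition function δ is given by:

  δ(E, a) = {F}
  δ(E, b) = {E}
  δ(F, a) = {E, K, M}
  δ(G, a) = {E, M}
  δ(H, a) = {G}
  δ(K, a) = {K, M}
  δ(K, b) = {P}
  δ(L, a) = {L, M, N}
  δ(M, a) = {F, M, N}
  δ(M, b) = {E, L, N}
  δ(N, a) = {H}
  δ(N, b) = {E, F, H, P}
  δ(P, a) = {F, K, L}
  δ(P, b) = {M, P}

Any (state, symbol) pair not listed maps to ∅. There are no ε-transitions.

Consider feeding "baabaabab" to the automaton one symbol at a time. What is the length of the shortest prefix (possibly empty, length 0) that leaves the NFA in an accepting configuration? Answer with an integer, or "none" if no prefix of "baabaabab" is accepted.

Start in {E}.
Read 'b': {E} → {E}.
Read 'a': {E} → {F}.
Read 'a': {F} → {E, K, M}.
None of the earlier sets intersect F, but {E, K, M} does.

3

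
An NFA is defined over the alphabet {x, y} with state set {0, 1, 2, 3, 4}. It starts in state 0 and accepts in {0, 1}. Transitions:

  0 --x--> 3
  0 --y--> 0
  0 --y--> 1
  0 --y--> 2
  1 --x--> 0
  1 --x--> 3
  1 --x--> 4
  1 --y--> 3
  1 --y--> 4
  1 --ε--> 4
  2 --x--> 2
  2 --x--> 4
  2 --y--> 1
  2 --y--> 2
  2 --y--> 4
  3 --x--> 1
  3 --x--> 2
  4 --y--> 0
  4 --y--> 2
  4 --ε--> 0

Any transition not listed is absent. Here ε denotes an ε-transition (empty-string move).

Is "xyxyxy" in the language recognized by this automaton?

No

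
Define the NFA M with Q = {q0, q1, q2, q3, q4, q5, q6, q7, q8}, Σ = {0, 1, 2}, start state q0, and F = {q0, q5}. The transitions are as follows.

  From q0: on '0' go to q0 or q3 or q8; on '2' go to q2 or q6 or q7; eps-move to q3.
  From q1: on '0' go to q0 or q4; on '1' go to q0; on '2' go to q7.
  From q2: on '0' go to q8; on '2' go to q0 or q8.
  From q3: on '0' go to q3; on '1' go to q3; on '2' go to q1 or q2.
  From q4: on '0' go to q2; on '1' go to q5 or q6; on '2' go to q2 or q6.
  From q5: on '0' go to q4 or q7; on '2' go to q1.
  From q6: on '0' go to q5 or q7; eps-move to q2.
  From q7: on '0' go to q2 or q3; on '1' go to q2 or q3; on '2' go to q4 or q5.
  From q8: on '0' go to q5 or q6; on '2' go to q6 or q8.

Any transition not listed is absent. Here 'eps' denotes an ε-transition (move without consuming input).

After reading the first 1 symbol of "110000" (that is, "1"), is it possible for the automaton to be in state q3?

Start: ε-closure({q0}) = {q0, q3}.
Read '1': {q0, q3} → {q3}.
State q3 is in {q3}.

Yes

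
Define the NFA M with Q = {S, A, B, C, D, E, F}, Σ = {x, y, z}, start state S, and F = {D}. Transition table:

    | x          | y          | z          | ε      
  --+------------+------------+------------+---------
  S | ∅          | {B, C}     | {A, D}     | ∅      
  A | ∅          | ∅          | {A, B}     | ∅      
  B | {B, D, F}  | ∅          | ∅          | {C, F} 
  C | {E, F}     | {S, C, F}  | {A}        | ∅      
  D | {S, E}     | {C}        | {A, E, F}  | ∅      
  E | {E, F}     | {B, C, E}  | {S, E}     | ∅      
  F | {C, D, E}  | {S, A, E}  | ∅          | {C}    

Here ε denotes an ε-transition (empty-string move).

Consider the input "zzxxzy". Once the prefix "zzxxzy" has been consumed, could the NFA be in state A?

Start in {S}.
Read 'z': S→{A, D}; now {A, D}.
Read 'z': A→{A, B}, D→{A, E, F}; union {A, B, E, F}; ε-closure = {A, B, C, E, F}.
Read 'x': A→∅, B→{B, D, F}, C→{E, F}, E→{E, F}, F→{C, D, E}; now {B, C, D, E, F}.
Read 'x': B→{B, D, F}, C→{E, F}, D→{S, E}, E→{E, F}, F→{C, D, E}; now {S, B, C, D, E, F}.
Read 'z': S→{A, D}, B→∅, C→{A}, D→{A, E, F}, E→{S, E}, F→∅; union {S, A, D, E, F}; ε-closure = {S, A, C, D, E, F}.
Read 'y': S→{B, C}, A→∅, C→{S, C, F}, D→{C}, E→{B, C, E}, F→{S, A, E}; now {S, A, B, C, E, F}.
State A is in {S, A, B, C, E, F}.

Yes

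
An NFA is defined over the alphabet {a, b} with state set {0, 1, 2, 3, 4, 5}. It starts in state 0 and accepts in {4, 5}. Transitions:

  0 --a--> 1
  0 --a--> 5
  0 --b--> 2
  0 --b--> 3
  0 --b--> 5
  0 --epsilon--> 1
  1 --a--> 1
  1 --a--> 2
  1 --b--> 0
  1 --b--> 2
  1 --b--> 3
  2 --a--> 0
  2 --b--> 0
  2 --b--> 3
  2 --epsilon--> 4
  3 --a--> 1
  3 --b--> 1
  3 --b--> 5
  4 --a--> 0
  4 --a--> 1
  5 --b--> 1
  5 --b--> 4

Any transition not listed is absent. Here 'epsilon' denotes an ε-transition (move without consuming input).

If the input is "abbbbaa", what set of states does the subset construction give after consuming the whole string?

{0, 1, 2, 4, 5}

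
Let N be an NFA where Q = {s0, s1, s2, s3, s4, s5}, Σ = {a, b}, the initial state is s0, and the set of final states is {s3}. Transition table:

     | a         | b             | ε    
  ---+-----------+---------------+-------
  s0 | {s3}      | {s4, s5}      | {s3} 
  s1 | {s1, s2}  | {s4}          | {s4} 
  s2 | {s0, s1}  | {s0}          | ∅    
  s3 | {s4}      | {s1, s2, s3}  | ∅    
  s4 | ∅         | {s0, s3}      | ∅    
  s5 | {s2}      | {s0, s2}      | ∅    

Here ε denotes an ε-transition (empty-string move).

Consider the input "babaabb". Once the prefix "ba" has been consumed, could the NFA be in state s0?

Yes

Start: ε-closure({s0}) = {s0, s3}.
Read 'b': {s0, s3} → {s1, s2, s3, s4, s5}.
Read 'a': {s1, s2, s3, s4, s5} → {s0, s1, s2, s3, s4}.
State s0 is in {s0, s1, s2, s3, s4}.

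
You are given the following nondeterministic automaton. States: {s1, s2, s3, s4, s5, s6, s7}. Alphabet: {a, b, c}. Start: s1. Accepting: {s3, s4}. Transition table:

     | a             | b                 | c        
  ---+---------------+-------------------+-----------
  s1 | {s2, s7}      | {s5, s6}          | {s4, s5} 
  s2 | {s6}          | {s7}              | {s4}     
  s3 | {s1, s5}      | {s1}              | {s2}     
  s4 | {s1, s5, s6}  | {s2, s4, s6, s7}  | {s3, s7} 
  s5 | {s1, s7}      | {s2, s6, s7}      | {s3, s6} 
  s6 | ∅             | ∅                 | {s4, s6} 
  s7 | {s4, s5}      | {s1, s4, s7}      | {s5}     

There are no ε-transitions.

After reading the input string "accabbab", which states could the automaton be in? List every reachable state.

Start in {s1}.
Read 'a': {s1} → {s2, s7}.
Read 'c': {s2, s7} → {s4, s5}.
Read 'c': {s4, s5} → {s3, s6, s7}.
Read 'a': {s3, s6, s7} → {s1, s4, s5}.
Read 'b': {s1, s4, s5} → {s2, s4, s5, s6, s7}.
Read 'b': {s2, s4, s5, s6, s7} → {s1, s2, s4, s6, s7}.
Read 'a': {s1, s2, s4, s6, s7} → {s1, s2, s4, s5, s6, s7}.
Read 'b': {s1, s2, s4, s5, s6, s7} → {s1, s2, s4, s5, s6, s7}.

{s1, s2, s4, s5, s6, s7}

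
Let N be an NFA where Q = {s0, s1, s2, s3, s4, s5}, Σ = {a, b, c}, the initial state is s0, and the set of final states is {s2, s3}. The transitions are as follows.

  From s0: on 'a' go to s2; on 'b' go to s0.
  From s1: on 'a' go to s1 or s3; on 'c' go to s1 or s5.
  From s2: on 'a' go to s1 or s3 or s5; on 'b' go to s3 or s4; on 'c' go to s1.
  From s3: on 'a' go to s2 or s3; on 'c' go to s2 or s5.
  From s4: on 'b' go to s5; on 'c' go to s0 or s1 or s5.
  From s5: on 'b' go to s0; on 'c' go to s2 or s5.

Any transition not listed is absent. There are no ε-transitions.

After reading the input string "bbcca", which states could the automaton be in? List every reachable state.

Start in {s0}.
Read 'b': {s0} → {s0}.
Read 'b': {s0} → {s0}.
Read 'c': {s0} → ∅.
The set is empty and remains empty for the remaining 2 symbols.

∅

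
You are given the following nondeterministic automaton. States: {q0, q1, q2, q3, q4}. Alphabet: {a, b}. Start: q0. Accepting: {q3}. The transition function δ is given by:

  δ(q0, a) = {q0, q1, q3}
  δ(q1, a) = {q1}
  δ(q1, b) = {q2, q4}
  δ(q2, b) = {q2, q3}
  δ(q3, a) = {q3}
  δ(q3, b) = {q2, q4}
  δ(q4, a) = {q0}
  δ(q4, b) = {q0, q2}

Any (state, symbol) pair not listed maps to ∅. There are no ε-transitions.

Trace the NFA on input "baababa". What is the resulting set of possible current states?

Start in {q0}.
Read 'b': q0→∅; now ∅.
The set is empty and remains empty for the remaining 6 symbols.

∅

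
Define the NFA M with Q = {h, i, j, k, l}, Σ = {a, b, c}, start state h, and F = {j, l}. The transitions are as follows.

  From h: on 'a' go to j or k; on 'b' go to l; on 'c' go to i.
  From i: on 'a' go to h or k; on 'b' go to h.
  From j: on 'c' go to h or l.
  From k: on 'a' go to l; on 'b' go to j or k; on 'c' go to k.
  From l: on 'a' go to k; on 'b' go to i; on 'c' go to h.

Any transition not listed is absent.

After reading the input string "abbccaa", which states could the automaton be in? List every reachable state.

Start in {h}.
Read 'a': {h} → {j, k}.
Read 'b': {j, k} → {j, k}.
Read 'b': {j, k} → {j, k}.
Read 'c': {j, k} → {h, k, l}.
Read 'c': {h, k, l} → {h, i, k}.
Read 'a': {h, i, k} → {h, j, k, l}.
Read 'a': {h, j, k, l} → {j, k, l}.

{j, k, l}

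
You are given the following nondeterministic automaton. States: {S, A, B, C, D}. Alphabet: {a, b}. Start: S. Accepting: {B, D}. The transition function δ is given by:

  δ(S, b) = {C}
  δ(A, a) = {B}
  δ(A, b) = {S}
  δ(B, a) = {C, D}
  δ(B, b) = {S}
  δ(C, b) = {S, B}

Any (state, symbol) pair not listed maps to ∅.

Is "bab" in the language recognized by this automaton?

Start in {S}.
Read 'b': {S} → {C}.
Read 'a': {C} → ∅.
The set is empty and remains empty for the remaining 1 symbol.
The final set ∅ contains no accepting state.

No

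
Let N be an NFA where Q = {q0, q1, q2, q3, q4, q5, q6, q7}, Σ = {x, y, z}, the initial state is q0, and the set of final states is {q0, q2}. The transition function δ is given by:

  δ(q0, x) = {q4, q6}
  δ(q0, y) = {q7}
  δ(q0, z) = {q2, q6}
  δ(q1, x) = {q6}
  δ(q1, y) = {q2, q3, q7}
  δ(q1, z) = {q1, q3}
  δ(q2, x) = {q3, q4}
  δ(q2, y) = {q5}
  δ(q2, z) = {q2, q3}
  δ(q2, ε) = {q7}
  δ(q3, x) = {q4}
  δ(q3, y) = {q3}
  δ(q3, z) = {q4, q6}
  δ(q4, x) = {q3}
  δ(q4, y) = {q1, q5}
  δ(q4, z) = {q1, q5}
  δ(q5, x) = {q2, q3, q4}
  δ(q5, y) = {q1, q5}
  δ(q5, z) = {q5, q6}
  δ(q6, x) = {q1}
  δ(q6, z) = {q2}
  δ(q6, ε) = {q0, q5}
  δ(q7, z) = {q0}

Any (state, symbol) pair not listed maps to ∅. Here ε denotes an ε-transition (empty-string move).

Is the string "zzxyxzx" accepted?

Start in {q0}.
Read 'z': {q0} → {q0, q2, q5, q6, q7}.
Read 'z': {q0, q2, q5, q6, q7} → {q0, q2, q3, q5, q6, q7}.
Read 'x': {q0, q2, q3, q5, q6, q7} → {q0, q1, q2, q3, q4, q5, q6, q7}.
Read 'y': {q0, q1, q2, q3, q4, q5, q6, q7} → {q1, q2, q3, q5, q7}.
Read 'x': {q1, q2, q3, q5, q7} → {q0, q2, q3, q4, q5, q6, q7}.
Read 'z': {q0, q2, q3, q4, q5, q6, q7} → {q0, q1, q2, q3, q4, q5, q6, q7}.
Read 'x': {q0, q1, q2, q3, q4, q5, q6, q7} → {q0, q1, q2, q3, q4, q5, q6, q7}.
The final set {q0, q1, q2, q3, q4, q5, q6, q7} contains the accepting states q0, q2.

Yes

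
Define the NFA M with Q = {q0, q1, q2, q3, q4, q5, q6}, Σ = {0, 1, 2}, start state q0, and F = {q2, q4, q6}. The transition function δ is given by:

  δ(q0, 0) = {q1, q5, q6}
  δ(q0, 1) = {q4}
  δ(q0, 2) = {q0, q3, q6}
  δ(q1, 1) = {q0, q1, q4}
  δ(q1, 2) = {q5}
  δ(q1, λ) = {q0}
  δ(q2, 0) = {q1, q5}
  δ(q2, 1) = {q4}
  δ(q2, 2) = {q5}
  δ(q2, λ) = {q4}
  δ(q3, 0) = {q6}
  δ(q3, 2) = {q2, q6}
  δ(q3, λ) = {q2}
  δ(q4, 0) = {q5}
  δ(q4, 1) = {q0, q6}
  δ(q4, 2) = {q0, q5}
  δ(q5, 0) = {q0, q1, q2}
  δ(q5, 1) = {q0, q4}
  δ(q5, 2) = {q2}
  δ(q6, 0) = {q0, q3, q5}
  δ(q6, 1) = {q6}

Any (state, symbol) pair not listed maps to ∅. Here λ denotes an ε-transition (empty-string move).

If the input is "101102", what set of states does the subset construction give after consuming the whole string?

{q0, q2, q3, q4, q5, q6}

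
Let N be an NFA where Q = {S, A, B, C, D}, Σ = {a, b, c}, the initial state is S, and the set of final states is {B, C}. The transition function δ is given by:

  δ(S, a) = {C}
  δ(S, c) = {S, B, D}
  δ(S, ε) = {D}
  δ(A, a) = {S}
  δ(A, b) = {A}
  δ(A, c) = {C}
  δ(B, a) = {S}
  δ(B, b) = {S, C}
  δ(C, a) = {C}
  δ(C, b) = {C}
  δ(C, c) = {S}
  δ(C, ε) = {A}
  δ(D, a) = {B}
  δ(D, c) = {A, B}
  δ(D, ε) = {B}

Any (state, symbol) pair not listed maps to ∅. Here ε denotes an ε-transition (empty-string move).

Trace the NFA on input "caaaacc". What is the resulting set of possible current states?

Start: ε-closure({S}) = {S, B, D}.
Read 'c': S→{S, B, D}, B→∅, D→{A, B}; now {S, A, B, D}.
Read 'a': S→{C}, A→{S}, B→{S}, D→{B}; union {S, B, C}; ε-closure = {S, A, B, C, D}.
Read 'a': S→{C}, A→{S}, B→{S}, C→{C}, D→{B}; union {S, B, C}; ε-closure = {S, A, B, C, D}.
Read 'a': S→{C}, A→{S}, B→{S}, C→{C}, D→{B}; union {S, B, C}; ε-closure = {S, A, B, C, D}.
Read 'a': S→{C}, A→{S}, B→{S}, C→{C}, D→{B}; union {S, B, C}; ε-closure = {S, A, B, C, D}.
Read 'c': S→{S, B, D}, A→{C}, B→∅, C→{S}, D→{A, B}; now {S, A, B, C, D}.
Read 'c': S→{S, B, D}, A→{C}, B→∅, C→{S}, D→{A, B}; now {S, A, B, C, D}.

{S, A, B, C, D}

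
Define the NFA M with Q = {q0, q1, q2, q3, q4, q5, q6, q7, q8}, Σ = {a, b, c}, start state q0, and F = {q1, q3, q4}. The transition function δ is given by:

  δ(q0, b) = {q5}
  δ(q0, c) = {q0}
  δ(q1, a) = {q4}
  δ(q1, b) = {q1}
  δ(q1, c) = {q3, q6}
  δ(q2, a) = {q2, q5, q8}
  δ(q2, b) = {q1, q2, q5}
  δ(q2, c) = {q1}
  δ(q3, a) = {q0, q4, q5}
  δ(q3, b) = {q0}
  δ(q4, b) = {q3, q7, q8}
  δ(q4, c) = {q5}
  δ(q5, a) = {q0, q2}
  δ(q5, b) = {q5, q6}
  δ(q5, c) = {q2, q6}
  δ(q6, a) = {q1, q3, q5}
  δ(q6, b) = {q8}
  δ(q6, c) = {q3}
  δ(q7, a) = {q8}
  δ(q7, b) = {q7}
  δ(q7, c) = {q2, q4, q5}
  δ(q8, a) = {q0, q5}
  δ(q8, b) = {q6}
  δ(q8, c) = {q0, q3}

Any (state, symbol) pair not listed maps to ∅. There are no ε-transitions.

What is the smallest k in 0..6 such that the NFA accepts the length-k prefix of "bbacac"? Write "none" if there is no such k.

3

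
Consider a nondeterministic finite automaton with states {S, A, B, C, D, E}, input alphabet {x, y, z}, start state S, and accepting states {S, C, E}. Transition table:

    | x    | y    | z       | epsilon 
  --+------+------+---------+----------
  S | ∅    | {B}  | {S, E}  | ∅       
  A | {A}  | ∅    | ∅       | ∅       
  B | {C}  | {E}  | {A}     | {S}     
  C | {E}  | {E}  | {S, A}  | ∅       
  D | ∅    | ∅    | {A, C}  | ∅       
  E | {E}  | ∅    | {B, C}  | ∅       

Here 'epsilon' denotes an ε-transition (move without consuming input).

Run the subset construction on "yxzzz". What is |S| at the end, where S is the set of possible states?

4

Start in {S}.
Read 'y': S→{B}; union {B}; ε-closure = {S, B}.
Read 'x': S→∅, B→{C}; now {C}.
Read 'z': C→{S, A}; now {S, A}.
Read 'z': S→{S, E}, A→∅; now {S, E}.
Read 'z': S→{S, E}, E→{B, C}; now {S, B, C, E}.
That set has 4 states.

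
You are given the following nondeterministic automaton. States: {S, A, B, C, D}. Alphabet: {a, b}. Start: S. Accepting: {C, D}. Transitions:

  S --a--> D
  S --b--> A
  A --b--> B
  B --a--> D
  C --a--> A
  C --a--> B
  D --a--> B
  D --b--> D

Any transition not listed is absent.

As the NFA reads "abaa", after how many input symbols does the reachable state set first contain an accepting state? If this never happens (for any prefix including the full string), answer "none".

1

Start in {S}.
Read 'a': S→{D}; now {D}.
None of the earlier sets intersect F, but {D} does.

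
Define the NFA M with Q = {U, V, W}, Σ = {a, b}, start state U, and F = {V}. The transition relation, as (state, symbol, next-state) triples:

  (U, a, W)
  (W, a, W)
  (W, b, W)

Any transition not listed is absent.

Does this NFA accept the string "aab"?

No

Start in {U}.
Read 'a': {U} → {W}.
Read 'a': {W} → {W}.
Read 'b': {W} → {W}.
The final set {W} contains no accepting state.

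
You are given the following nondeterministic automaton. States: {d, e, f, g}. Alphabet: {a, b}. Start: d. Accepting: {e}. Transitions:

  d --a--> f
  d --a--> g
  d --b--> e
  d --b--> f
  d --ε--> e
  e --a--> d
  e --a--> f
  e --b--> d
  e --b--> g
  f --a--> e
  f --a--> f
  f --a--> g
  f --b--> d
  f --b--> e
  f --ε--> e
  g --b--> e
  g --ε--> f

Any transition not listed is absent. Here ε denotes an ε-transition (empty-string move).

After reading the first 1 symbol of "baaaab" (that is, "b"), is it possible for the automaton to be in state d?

Yes

Start: ε-closure({d}) = {d, e}.
Read 'b': {d, e} → {d, e, f, g}.
State d is in {d, e, f, g}.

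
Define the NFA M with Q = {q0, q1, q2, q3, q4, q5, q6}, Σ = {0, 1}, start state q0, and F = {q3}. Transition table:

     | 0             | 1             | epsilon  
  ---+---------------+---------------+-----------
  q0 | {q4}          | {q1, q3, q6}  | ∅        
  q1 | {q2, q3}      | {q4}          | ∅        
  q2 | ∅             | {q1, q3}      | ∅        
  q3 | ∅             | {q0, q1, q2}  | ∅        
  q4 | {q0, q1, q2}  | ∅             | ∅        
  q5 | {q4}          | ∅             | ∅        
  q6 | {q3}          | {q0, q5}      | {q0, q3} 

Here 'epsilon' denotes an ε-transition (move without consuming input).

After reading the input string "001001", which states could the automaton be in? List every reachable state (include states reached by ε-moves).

Start in {q0}.
Read '0': q0→{q4}; now {q4}.
Read '0': q4→{q0, q1, q2}; now {q0, q1, q2}.
Read '1': q0→{q1, q3, q6}, q1→{q4}, q2→{q1, q3}; union {q1, q3, q4, q6}; ε-closure = {q0, q1, q3, q4, q6}.
Read '0': q0→{q4}, q1→{q2, q3}, q3→∅, q4→{q0, q1, q2}, q6→{q3}; now {q0, q1, q2, q3, q4}.
Read '0': q0→{q4}, q1→{q2, q3}, q2→∅, q3→∅, q4→{q0, q1, q2}; now {q0, q1, q2, q3, q4}.
Read '1': q0→{q1, q3, q6}, q1→{q4}, q2→{q1, q3}, q3→{q0, q1, q2}, q4→∅; now {q0, q1, q2, q3, q4, q6}.

{q0, q1, q2, q3, q4, q6}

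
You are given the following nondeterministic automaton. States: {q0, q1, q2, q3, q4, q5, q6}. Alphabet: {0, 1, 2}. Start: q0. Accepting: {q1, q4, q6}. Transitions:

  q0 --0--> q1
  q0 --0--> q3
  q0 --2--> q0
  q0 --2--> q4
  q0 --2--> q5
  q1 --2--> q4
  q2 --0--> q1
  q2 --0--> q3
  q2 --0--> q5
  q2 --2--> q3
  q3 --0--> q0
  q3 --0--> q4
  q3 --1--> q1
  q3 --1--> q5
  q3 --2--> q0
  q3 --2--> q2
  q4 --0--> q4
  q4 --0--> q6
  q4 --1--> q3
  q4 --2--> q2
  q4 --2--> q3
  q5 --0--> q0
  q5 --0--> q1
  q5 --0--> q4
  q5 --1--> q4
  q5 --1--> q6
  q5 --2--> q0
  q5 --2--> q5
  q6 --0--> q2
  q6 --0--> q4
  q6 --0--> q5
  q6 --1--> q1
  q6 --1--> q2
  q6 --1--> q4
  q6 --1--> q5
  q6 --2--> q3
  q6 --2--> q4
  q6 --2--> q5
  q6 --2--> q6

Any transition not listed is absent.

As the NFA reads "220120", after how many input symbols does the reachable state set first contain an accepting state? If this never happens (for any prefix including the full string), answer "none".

1

Start in {q0}.
Read '2': q0→{q0, q4, q5}; now {q0, q4, q5}.
None of the earlier sets intersect F, but {q0, q4, q5} does.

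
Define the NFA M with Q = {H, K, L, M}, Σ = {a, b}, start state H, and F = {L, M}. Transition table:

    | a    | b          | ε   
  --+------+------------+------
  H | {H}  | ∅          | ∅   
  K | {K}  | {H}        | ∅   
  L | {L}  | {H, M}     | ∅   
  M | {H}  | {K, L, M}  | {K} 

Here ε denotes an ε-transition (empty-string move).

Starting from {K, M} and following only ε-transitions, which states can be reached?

Begin with {K, M}.
No ε-moves leave this set, so the closure equals the set itself.

{K, M}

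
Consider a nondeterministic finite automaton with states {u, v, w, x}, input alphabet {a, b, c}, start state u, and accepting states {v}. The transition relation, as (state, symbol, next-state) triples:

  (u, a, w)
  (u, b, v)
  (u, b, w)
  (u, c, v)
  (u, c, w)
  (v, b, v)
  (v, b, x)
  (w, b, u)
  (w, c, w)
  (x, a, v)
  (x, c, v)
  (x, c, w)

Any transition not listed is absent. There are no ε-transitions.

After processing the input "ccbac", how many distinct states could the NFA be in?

1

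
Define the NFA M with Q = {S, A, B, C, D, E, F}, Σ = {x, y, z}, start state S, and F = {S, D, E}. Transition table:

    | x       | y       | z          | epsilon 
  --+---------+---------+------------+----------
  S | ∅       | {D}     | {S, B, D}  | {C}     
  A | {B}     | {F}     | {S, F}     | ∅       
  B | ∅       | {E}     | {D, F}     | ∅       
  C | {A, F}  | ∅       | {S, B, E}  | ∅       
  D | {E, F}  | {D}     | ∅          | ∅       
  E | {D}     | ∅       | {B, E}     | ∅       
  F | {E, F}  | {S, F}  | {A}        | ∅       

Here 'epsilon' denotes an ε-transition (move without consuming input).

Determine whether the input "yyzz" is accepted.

Start: ε-closure({S}) = {S, C}.
Read 'y': {S, C} → {D}.
Read 'y': {D} → {D}.
Read 'z': {D} → ∅.
The set is empty and remains empty for the remaining 1 symbol.
The final set ∅ contains no accepting state.

No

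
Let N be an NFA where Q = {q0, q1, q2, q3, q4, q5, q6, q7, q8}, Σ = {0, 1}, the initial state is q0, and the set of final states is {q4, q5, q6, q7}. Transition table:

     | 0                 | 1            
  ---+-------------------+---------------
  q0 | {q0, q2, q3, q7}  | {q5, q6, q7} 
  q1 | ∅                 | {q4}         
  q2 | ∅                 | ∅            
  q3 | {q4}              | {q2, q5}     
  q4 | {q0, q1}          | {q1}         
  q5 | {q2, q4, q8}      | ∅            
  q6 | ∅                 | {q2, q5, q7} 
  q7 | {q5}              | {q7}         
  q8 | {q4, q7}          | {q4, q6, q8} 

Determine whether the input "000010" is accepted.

Start in {q0}.
Read '0': q0→{q0, q2, q3, q7}; now {q0, q2, q3, q7}.
Read '0': q0→{q0, q2, q3, q7}, q2→∅, q3→{q4}, q7→{q5}; now {q0, q2, q3, q4, q5, q7}.
Read '0': q0→{q0, q2, q3, q7}, q2→∅, q3→{q4}, q4→{q0, q1}, q5→{q2, q4, q8}, q7→{q5}; now {q0, q1, q2, q3, q4, q5, q7, q8}.
Read '0': q0→{q0, q2, q3, q7}, q1→∅, q2→∅, q3→{q4}, q4→{q0, q1}, q5→{q2, q4, q8}, q7→{q5}, q8→{q4, q7}; now {q0, q1, q2, q3, q4, q5, q7, q8}.
Read '1': q0→{q5, q6, q7}, q1→{q4}, q2→∅, q3→{q2, q5}, q4→{q1}, q5→∅, q7→{q7}, q8→{q4, q6, q8}; now {q1, q2, q4, q5, q6, q7, q8}.
Read '0': q1→∅, q2→∅, q4→{q0, q1}, q5→{q2, q4, q8}, q6→∅, q7→{q5}, q8→{q4, q7}; now {q0, q1, q2, q4, q5, q7, q8}.
The final set {q0, q1, q2, q4, q5, q7, q8} contains the accepting states q4, q5, q7.

Yes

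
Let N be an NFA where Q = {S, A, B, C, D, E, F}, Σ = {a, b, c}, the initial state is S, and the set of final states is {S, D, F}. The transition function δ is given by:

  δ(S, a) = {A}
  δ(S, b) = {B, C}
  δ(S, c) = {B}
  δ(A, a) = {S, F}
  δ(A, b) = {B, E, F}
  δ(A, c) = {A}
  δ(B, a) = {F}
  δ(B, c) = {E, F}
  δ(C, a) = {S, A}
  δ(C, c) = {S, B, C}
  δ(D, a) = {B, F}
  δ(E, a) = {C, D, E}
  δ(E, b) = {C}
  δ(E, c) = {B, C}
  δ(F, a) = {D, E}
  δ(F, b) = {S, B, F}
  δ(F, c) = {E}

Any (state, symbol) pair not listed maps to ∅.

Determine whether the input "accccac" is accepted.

No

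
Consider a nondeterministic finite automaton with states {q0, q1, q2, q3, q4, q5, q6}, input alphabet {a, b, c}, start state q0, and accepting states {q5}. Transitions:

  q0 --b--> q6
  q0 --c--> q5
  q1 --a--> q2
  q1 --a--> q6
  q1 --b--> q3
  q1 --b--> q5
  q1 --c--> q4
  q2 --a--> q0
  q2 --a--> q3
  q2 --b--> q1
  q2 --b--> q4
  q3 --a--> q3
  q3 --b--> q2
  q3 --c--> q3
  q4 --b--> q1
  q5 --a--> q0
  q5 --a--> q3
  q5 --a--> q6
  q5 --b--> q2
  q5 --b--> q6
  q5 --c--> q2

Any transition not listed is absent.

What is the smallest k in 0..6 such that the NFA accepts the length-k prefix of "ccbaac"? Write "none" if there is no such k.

Start in {q0}.
Read 'c': {q0} → {q5}.
None of the earlier sets intersect F, but {q5} does.

1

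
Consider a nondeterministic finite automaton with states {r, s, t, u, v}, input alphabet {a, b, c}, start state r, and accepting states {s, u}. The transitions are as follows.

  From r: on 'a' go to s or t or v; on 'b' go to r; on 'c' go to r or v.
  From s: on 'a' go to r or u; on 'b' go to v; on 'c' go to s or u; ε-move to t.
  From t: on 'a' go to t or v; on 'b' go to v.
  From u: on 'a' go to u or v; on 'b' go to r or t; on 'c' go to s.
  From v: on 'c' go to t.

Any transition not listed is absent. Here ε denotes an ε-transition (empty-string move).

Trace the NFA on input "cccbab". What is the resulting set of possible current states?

{v}

Start in {r}.
Read 'c': {r} → {r, v}.
Read 'c': {r, v} → {r, t, v}.
Read 'c': {r, t, v} → {r, t, v}.
Read 'b': {r, t, v} → {r, v}.
Read 'a': {r, v} → {s, t, v}.
Read 'b': {s, t, v} → {v}.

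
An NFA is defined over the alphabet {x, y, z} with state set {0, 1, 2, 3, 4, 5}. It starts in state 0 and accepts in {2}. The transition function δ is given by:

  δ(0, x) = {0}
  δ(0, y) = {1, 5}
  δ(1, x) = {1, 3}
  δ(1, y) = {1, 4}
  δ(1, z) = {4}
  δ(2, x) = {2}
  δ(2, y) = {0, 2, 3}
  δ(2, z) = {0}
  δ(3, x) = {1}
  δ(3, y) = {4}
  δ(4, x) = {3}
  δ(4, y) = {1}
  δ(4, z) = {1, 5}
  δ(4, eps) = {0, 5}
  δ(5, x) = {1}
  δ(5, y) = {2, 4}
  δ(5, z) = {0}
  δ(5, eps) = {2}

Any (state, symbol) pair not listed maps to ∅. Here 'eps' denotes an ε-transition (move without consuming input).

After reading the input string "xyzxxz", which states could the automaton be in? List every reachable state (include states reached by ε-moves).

Start in {0}.
Read 'x': 0→{0}; now {0}.
Read 'y': 0→{1, 5}; union {1, 5}; ε-closure = {1, 2, 5}.
Read 'z': 1→{4}, 2→{0}, 5→{0}; union {0, 4}; ε-closure = {0, 2, 4, 5}.
Read 'x': 0→{0}, 2→{2}, 4→{3}, 5→{1}; now {0, 1, 2, 3}.
Read 'x': 0→{0}, 1→{1, 3}, 2→{2}, 3→{1}; now {0, 1, 2, 3}.
Read 'z': 0→∅, 1→{4}, 2→{0}, 3→∅; union {0, 4}; ε-closure = {0, 2, 4, 5}.

{0, 2, 4, 5}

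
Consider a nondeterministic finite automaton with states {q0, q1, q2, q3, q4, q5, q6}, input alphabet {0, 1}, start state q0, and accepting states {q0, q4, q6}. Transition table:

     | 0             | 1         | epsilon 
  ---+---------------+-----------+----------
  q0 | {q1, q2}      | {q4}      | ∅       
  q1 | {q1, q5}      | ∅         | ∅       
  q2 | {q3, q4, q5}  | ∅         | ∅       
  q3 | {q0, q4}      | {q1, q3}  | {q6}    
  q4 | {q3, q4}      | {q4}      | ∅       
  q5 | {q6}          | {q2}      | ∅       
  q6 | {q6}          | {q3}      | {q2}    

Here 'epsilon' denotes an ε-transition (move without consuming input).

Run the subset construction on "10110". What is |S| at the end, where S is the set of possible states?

Start in {q0}.
Read '1': {q0} → {q4}.
Read '0': {q4} → {q2, q3, q4, q6}.
Read '1': {q2, q3, q4, q6} → {q1, q2, q3, q4, q6}.
Read '1': {q1, q2, q3, q4, q6} → {q1, q2, q3, q4, q6}.
Read '0': {q1, q2, q3, q4, q6} → {q0, q1, q2, q3, q4, q5, q6}.
That set has 7 states.

7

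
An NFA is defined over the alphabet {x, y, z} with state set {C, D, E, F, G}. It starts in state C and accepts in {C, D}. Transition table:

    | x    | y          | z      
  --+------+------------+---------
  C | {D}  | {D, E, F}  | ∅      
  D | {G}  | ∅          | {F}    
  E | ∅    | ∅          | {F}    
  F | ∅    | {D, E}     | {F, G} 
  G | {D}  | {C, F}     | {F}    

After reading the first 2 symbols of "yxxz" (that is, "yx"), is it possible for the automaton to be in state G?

Start in {C}.
Read 'y': C→{D, E, F}; now {D, E, F}.
Read 'x': D→{G}, E→∅, F→∅; now {G}.
State G is in {G}.

Yes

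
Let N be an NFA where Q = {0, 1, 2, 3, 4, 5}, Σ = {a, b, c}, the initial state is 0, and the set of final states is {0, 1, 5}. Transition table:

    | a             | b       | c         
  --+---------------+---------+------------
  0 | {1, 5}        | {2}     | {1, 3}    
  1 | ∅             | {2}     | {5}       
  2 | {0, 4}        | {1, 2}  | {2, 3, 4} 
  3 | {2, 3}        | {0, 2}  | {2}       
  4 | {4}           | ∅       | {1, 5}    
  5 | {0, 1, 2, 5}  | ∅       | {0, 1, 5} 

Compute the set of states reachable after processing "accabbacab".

Start in {0}.
Read 'a': {0} → {1, 5}.
Read 'c': {1, 5} → {0, 1, 5}.
Read 'c': {0, 1, 5} → {0, 1, 3, 5}.
Read 'a': {0, 1, 3, 5} → {0, 1, 2, 3, 5}.
Read 'b': {0, 1, 2, 3, 5} → {0, 1, 2}.
Read 'b': {0, 1, 2} → {1, 2}.
Read 'a': {1, 2} → {0, 4}.
Read 'c': {0, 4} → {1, 3, 5}.
Read 'a': {1, 3, 5} → {0, 1, 2, 3, 5}.
Read 'b': {0, 1, 2, 3, 5} → {0, 1, 2}.

{0, 1, 2}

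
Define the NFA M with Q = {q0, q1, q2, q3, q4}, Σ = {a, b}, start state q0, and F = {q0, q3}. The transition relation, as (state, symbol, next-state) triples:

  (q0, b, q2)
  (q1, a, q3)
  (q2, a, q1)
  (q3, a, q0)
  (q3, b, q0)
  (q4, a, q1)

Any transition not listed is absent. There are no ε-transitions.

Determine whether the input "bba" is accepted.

No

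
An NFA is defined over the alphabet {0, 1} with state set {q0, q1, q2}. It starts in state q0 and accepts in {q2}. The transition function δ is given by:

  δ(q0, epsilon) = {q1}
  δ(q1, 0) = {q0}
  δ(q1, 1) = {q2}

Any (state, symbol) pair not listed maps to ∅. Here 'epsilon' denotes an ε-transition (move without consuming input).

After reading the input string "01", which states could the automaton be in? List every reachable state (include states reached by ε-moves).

{q2}

Start: ε-closure({q0}) = {q0, q1}.
Read '0': {q0, q1} → {q0, q1}.
Read '1': {q0, q1} → {q2}.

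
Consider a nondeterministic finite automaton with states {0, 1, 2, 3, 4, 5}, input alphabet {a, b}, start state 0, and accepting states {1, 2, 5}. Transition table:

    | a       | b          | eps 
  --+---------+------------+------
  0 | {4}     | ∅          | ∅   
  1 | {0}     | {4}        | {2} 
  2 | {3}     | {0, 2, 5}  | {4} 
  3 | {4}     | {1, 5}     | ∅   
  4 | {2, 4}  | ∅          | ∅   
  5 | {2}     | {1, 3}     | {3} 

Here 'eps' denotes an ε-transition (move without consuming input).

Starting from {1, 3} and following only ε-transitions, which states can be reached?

Begin with {1, 3}.
ε-move 1 → 2; add 2.
ε-move 2 → 4; add 4.

{1, 2, 3, 4}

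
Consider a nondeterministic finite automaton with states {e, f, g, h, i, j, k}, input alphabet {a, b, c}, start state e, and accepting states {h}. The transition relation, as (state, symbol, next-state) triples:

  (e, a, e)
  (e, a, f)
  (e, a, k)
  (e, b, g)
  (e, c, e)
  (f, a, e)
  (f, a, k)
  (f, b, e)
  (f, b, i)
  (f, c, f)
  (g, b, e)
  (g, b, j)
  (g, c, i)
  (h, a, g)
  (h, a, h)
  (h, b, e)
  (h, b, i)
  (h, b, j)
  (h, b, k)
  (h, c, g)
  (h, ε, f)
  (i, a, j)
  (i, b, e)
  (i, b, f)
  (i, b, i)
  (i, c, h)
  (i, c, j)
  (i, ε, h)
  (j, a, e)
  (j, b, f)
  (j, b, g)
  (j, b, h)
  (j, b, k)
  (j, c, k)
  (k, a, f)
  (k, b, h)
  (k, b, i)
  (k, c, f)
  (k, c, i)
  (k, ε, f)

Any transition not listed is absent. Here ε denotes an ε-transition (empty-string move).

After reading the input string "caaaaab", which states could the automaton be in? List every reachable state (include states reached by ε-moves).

Start in {e}.
Read 'c': e→{e}; now {e}.
Read 'a': e→{e, f, k}; now {e, f, k}.
Read 'a': e→{e, f, k}, f→{e, k}, k→{f}; now {e, f, k}.
Read 'a': e→{e, f, k}, f→{e, k}, k→{f}; now {e, f, k}.
Read 'a': e→{e, f, k}, f→{e, k}, k→{f}; now {e, f, k}.
Read 'a': e→{e, f, k}, f→{e, k}, k→{f}; now {e, f, k}.
Read 'b': e→{g}, f→{e, i}, k→{h, i}; union {e, g, h, i}; ε-closure = {e, f, g, h, i}.

{e, f, g, h, i}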